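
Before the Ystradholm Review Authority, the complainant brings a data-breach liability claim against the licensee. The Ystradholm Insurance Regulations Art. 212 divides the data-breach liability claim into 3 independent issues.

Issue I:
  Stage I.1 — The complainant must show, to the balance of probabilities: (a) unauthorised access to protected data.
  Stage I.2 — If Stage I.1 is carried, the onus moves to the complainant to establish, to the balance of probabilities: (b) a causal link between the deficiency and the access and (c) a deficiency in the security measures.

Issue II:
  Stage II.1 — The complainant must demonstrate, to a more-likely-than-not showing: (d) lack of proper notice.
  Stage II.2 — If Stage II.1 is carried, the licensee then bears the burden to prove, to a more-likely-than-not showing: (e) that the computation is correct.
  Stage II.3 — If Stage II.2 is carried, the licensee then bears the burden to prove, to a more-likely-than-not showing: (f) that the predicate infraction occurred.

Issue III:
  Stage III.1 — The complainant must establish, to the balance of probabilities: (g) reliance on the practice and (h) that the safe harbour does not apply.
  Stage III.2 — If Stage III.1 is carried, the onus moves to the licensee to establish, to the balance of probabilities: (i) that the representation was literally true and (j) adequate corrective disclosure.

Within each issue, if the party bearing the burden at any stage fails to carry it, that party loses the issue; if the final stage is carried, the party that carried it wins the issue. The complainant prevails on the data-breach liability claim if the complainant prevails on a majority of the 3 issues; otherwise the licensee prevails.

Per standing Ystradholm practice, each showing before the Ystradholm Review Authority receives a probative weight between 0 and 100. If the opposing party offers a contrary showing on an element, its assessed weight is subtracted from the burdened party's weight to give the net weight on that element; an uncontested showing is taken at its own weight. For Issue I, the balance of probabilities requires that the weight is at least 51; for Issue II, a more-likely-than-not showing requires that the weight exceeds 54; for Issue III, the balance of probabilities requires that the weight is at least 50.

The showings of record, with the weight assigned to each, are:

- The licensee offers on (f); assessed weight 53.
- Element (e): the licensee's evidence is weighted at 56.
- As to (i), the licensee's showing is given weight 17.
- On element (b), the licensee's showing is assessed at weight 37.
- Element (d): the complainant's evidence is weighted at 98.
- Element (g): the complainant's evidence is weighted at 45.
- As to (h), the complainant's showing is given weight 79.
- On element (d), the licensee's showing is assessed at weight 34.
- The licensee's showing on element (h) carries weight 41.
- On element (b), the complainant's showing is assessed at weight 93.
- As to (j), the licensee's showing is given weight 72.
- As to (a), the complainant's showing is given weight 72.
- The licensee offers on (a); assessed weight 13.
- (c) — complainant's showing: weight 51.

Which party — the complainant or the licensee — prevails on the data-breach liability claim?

— Issue I —
Stage I.1 (complainant, the balance of probabilities, weight is at least 51): (a) net 72−13=59 ≥ 51 — meets.
  Stage I.1 is satisfied; the complainant continues to bear the burden.
Stage I.2 (complainant, the balance of probabilities, weight is at least 51): (b) net 93−37=56 ≥ 51 — meets; (c) 51 ≥ 51 — meets.
  All elements met at the final stage.
All stages carried — the complainant prevails on this issue.
— Issue II —
At Stage II.1 the complainant must meet a more-likely-than-not showing (weight exceeds 54): on (d) the weight is 98 less the opposing 34 gives net 64, > 54, so (d) meets the standard.
  Stage II.1 carried; the burden shifts to the licensee.
At Stage II.2 the licensee must meet a more-likely-than-not showing (weight exceeds 54): on (e) the weight is 56, which does exceed 54, so (e) meets the standard.
  All elements met. The licensee retains the burden for Stage II.3.
At Stage II.3 the licensee must meet a more-likely-than-not showing (weight exceeds 54): on (f) the weight is 53, which does not exceed 54, so (f) does not meet the standard.
  Not every element is met, so the licensee fails to carry Stage II.3.
The complainant prevails on this issue.
— Issue III —
Stage III.1 (complainant, the balance of probabilities, weight is at least 50): (g) 45 < 50 — fails; (h) net 79−41=38 < 50 — fails.
  The complainant does not carry Stage III.1.
The licensee prevails on this issue.
Per-issue: Issue I → complainant; Issue II → complainant; Issue III → licensee. The complainant must prevail on a majority of issues; overall, the complainant prevails.

complainant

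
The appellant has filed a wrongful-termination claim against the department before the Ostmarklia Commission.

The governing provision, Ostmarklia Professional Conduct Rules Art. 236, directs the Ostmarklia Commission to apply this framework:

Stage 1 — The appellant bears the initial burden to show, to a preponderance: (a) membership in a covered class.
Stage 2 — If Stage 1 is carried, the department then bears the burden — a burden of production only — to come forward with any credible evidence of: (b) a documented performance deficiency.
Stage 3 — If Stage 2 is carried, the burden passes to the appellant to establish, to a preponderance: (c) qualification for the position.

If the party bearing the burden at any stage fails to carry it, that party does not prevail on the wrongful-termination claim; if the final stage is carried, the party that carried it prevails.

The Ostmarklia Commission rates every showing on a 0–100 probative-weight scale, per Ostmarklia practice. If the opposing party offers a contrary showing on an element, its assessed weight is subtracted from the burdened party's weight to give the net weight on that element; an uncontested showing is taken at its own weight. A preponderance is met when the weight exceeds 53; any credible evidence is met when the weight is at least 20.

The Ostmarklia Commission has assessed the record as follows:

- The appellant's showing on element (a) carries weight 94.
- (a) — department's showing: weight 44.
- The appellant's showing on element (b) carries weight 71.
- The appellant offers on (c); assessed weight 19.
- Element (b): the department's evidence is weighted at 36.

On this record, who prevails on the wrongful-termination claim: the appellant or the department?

At Stage 1 the appellant must meet a preponderance (weight exceeds 53): on (a) the weight is 94 less the opposing 44 gives net 50, which does not exceed 53, so (a) does not meet the standard.
  Stage 1 not carried; the appellant fails its burden.
The analysis ends at Stage 1; the department prevails.

department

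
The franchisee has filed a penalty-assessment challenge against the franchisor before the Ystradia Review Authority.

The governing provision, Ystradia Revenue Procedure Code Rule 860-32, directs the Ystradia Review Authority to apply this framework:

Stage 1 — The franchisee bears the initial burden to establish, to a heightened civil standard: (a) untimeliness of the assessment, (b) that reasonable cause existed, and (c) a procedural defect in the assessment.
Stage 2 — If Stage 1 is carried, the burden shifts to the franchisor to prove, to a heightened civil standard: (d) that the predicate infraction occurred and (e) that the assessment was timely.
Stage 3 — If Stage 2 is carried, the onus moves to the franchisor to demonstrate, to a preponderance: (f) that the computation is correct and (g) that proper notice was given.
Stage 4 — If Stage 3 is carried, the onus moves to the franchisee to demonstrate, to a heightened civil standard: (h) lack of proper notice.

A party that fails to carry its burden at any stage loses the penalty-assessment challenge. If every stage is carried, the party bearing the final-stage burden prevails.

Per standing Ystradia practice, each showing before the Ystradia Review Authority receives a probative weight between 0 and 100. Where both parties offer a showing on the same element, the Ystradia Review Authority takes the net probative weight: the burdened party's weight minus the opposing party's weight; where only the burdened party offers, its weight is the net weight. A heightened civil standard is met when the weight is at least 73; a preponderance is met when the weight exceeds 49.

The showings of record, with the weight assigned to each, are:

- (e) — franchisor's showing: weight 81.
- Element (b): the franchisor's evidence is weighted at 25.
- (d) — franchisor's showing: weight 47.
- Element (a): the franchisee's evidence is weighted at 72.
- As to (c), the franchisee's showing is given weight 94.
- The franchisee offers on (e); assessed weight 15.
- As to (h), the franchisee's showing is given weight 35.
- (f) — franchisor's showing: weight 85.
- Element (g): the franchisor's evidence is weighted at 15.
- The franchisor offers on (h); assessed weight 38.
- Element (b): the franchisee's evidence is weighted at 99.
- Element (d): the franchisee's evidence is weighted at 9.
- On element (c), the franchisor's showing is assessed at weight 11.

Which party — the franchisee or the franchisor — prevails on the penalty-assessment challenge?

Stage 1 (franchisee, a heightened civil standard, weight is at least 73): (a) 72 < 73 — fails; (b) net 99−25=74 ≥ 73 — meets; (c) net 94−11=83 ≥ 73 — meets.
  Not every element is met, so the franchisee fails to carry Stage 1.
The analysis ends at Stage 1; the franchisor prevails.

franchisor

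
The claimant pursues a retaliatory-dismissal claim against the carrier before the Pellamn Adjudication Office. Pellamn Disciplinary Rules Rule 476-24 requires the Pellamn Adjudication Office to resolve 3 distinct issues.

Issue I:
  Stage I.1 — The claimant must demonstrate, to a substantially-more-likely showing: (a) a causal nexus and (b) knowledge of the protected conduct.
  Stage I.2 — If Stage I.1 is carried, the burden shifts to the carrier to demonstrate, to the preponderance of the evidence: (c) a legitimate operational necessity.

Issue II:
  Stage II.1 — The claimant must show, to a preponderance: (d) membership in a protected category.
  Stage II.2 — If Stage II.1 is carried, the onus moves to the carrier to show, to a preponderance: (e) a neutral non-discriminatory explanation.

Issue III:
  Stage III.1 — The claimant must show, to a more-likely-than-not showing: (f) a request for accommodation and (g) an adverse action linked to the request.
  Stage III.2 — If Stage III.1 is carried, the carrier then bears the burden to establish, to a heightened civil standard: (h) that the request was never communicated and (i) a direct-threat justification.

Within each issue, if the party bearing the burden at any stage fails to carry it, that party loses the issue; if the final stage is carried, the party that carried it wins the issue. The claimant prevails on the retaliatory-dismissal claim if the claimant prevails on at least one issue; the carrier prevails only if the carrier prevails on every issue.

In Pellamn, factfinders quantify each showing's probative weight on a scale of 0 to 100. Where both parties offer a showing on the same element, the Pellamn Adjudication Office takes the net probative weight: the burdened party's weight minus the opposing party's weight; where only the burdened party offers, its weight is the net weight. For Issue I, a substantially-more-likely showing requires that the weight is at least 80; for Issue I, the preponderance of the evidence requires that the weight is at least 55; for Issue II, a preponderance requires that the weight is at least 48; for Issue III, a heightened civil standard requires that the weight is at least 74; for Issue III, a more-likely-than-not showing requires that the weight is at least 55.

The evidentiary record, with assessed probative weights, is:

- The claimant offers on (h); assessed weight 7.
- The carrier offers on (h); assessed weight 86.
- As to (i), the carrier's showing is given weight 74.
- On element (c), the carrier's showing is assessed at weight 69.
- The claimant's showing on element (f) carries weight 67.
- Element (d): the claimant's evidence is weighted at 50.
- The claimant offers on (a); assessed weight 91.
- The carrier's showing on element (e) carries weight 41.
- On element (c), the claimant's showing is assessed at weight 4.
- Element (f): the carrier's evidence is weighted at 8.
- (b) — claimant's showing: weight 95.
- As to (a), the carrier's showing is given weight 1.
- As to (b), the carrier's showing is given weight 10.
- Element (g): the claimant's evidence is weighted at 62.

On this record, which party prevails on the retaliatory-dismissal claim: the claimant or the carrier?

— Issue I —
Stage I.1 (claimant, a substantially-more-likely showing, weight is at least 80): (a) net 91−1=90 ≥ 80 — meets; (b) net 95−10=85 ≥ 80 — meets.
  Stage I.1 carried; the burden shifts to the carrier.
Stage I.2 (carrier, the preponderance of the evidence, weight is at least 55): (c) net 69−4=65 ≥ 55 — meets.
  The carrier carries the last stage.
Every stage carried; the carrier prevails on this issue.
— Issue II —
Stage II.1 — burden on claimant; standard: a preponderance (weight is at least 48).
    (d): 50 ≥ 48 [met]
  All elements met. The burden passes to the carrier.
Stage II.2 — burden on carrier; standard: a preponderance (weight is at least 48).
    (e): 41 < 48 [not met]
  The carrier does not carry Stage II.2.
The claimant prevails on this issue.
— Issue III —
At Stage III.1 the claimant must meet a more-likely-than-not showing (weight is at least 55): on (f) the weight is 67 less the opposing 8 gives net 59, which does reach 55, so (f) meets the standard; on (g) the weight is 62, ≥ 55, so (g) meets the standard.
  Stage III.1 is satisfied; the onus moves to the carrier.
At Stage III.2 the carrier must meet a heightened civil standard (weight is at least 74): on (h) the weight is 86 less the opposing 7 gives net 79, ≥ 74, so (h) meets the standard; on (i) the weight is 74, which does reach 74, so (i) meets the standard.
  Stage III.2 carried; the final stage is satisfied.
With every stage satisfied, the carrier prevails on this issue.
Per-issue: Issue I → carrier; Issue II → claimant; Issue III → carrier. The claimant must prevail on at least one issue; overall, the claimant prevails.

claimant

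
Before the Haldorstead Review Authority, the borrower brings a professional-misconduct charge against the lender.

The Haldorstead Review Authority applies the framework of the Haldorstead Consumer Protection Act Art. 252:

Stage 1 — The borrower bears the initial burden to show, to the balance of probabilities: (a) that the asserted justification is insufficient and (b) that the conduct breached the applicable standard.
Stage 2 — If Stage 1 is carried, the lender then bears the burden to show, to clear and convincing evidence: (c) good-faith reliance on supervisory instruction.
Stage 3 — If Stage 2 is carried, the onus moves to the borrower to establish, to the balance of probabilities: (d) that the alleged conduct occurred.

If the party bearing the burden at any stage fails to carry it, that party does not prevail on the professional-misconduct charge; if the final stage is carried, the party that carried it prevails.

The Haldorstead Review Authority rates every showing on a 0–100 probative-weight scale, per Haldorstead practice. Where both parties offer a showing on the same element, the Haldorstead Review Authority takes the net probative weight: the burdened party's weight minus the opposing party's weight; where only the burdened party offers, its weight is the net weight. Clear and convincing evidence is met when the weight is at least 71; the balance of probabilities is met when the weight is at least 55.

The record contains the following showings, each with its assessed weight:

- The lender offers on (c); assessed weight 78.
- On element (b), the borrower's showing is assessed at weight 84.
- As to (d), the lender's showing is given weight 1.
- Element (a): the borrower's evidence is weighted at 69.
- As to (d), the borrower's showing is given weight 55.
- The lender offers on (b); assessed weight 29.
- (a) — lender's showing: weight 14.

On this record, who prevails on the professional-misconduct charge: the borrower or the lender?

lender

Stage 1 — burden on borrower; standard: the balance of probabilities (weight is at least 55).
    (a): 69 − 14 = 55 ≥ 55 [met]
    (b): 84 − 29 = 55 ≥ 55 [met]
  Stage 1 carried; the burden shifts to the lender.
Stage 2 — burden on lender; standard: clear and convincing evidence (weight is at least 71).
    (c): 78 ≥ 71 [met]
  The lender carries Stage 2; the borrower now bears the burden.
Stage 3 — burden on borrower; standard: the balance of probabilities (weight is at least 55).
    (d): 55 − 1 = 54 < 55 [not met]
  Stage 3 not carried; the borrower fails its burden.
The analysis ends at Stage 3; the lender prevails.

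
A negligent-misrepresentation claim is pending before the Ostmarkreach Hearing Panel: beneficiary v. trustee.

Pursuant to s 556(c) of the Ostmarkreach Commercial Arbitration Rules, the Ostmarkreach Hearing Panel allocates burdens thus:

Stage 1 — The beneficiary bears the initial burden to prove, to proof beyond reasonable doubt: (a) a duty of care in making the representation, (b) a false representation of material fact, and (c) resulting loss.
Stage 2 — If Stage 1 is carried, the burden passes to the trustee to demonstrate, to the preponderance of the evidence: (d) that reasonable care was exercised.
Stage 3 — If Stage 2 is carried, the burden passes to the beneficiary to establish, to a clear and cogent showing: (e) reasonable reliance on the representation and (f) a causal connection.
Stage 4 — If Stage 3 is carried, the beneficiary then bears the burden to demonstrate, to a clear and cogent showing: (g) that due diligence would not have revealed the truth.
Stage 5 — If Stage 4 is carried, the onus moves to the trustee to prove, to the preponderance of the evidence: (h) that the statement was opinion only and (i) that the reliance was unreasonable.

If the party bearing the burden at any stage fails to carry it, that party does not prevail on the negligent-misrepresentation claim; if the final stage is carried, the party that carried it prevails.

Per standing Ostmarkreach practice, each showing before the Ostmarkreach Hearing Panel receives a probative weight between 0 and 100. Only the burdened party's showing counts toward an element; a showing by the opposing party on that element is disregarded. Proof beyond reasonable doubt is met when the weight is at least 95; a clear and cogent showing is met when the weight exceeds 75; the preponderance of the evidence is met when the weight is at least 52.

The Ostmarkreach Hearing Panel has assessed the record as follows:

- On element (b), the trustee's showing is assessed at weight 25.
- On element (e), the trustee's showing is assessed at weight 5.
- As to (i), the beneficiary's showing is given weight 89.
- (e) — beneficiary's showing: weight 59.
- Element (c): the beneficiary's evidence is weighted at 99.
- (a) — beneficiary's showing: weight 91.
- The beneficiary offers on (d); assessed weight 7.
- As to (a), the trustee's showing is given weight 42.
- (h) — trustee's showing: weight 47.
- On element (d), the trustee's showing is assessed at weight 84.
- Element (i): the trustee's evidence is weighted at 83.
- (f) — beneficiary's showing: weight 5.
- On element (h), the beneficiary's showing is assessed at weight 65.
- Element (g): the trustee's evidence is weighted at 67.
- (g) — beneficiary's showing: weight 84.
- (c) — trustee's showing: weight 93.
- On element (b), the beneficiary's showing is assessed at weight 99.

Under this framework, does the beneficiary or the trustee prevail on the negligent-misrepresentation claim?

trustee

At Stage 1 the beneficiary must meet proof beyond reasonable doubt (weight is at least 95): on (a) the weight is 91 (the trustee's 42 is given no effect), < 95, so (a) does not meet the standard; on (b) the weight is 99 (the trustee's 25 is given no effect), which does reach 95, so (b) meets the standard; on (c) the weight is 99 (the trustee's 93 is given no effect), ≥ 95, so (c) meets the standard.
  Not every element is met, so the beneficiary fails to carry Stage 1.
The analysis ends at Stage 1; the trustee prevails.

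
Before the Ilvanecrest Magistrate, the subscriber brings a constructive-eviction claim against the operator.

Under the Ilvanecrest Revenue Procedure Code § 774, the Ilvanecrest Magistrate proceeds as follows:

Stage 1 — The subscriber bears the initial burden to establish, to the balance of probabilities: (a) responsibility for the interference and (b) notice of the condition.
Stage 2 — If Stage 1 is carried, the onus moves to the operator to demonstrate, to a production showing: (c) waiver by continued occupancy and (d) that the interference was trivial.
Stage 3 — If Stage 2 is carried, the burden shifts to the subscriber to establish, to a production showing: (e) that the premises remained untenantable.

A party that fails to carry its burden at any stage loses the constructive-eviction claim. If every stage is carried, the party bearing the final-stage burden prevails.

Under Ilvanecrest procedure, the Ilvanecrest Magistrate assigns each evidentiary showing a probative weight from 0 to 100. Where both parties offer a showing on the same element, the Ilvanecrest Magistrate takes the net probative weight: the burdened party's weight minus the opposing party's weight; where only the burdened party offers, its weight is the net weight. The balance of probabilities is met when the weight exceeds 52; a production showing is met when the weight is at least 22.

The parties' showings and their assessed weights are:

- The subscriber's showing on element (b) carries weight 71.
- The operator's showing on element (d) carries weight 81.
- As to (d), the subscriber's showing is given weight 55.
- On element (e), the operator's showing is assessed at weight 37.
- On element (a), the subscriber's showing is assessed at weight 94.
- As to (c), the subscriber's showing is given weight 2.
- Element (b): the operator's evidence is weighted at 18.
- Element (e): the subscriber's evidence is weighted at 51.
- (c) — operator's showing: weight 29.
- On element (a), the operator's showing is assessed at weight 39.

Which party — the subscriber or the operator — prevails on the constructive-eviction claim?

operator

Stage 1 — burden on subscriber; standard: the balance of probabilities (weight exceeds 52).
    (a): 94 − 39 = 55 > 52 [met]
    (b): 71 − 18 = 53 > 52 [met]
  All elements met. The burden passes to the operator.
Stage 2 — burden on operator; standard: a production showing (weight is at least 22).
    (c): 29 − 2 = 27 ≥ 22 [met]
    (d): 81 − 55 = 26 ≥ 22 [met]
  Stage 2 carried; the burden shifts to the subscriber.
Stage 3 — burden on subscriber; standard: a production showing (weight is at least 22).
    (e): 51 − 37 = 14 < 22 [not met]
  Not every element is met, so the subscriber fails to carry Stage 3.
The analysis ends at Stage 3; the operator prevails.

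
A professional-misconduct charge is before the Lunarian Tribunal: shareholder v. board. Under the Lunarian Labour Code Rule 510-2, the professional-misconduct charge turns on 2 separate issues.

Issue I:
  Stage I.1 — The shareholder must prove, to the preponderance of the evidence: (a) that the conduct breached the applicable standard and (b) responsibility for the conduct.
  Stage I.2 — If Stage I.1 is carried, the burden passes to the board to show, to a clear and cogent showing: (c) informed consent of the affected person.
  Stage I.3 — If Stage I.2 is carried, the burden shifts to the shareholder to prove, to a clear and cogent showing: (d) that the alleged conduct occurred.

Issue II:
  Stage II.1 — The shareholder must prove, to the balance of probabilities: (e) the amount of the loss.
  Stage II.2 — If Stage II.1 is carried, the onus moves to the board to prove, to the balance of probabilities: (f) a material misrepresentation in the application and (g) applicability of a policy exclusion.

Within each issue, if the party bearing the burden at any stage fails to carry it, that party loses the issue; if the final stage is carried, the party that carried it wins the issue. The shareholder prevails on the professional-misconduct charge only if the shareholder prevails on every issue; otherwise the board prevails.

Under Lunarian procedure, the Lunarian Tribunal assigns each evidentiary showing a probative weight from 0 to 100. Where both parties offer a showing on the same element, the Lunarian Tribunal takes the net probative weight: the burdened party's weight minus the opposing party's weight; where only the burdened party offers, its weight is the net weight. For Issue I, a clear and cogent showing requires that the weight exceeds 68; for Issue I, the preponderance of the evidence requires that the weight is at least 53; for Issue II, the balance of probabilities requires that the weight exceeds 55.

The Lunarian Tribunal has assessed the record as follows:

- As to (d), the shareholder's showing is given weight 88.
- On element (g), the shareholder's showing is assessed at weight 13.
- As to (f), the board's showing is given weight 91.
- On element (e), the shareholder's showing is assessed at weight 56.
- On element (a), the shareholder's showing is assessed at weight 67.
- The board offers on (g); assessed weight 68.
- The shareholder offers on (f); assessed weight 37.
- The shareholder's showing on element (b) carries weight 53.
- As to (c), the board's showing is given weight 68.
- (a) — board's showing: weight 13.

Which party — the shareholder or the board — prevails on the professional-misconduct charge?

shareholder

— Issue I —
Stage I.1 — burden on shareholder; standard: the preponderance of the evidence (weight is at least 53).
    (a): 67 − 13 = 54 ≥ 53 [met]
    (b): 53 ≥ 53 [met]
  Stage I.1 is satisfied; the onus moves to the board.
Stage I.2 — burden on board; standard: a clear and cogent showing (weight exceeds 68).
    (c): 68 ≤ 68 [not met]
  Not every element is met, so the board fails to carry Stage I.2.
The shareholder prevails on this issue.
— Issue II —
At Stage II.1 the shareholder must meet the balance of probabilities (weight exceeds 55): on (e) the weight is 56, > 55, so (e) meets the standard.
  Stage II.1 carried; the burden shifts to the board.
At Stage II.2 the board must meet the balance of probabilities (weight exceeds 55): on (f) the weight is 91 less the opposing 37 gives net 54, which does not exceed 55, so (f) does not meet the standard; on (g) the weight is 68 less the opposing 13 gives net 55, which does not exceed 55, so (g) does not meet the standard.
  The board does not carry Stage II.2.
The shareholder prevails on this issue.
Per-issue: Issue I → shareholder; Issue II → shareholder. The shareholder must prevail on every issue; overall, the shareholder prevails.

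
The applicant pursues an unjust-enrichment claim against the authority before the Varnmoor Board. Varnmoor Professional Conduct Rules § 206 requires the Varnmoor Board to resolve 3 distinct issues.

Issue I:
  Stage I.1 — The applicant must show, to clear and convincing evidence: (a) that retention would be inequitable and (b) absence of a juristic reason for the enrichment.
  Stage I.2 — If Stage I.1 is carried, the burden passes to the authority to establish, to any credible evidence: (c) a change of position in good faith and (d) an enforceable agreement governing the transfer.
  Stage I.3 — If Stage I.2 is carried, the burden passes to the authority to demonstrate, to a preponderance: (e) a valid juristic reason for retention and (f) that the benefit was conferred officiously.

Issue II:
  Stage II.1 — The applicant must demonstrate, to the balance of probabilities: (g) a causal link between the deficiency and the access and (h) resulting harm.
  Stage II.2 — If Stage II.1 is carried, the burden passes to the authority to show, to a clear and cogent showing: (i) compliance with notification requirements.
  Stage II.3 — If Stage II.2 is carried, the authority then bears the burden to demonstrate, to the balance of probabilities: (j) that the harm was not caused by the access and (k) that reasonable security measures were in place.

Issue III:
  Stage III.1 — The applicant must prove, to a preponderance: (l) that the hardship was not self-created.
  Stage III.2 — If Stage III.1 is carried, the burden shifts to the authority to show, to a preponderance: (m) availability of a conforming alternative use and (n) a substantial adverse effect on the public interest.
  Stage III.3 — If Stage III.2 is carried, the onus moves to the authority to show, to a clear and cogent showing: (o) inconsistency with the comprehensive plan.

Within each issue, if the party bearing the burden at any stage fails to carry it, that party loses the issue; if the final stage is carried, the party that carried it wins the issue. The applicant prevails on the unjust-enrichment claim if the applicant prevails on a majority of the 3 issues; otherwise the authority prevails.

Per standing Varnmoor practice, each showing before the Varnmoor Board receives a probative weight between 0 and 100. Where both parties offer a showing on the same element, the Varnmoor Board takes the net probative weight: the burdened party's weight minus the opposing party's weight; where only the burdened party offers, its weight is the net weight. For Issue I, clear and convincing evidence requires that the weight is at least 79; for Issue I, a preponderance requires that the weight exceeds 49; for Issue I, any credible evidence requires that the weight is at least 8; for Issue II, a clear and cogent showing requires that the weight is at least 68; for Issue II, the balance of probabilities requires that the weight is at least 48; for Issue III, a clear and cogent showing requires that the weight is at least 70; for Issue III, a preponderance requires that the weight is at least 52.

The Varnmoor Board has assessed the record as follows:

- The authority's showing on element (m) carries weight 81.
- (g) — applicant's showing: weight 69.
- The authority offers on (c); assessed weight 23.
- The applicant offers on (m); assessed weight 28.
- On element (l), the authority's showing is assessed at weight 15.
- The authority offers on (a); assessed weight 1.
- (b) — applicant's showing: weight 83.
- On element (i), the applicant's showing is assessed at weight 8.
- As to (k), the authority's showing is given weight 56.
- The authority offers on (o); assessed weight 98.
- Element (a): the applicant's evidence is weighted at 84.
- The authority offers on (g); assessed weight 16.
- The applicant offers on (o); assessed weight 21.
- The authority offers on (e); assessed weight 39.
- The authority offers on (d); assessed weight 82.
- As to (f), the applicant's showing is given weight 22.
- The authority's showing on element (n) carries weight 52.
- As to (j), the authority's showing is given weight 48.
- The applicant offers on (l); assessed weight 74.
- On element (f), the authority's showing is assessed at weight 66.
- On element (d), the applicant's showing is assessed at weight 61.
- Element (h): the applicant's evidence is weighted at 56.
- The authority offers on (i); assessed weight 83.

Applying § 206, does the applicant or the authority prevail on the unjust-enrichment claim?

authority

— Issue I —
At Stage I.1 the applicant must meet clear and convincing evidence (weight is at least 79): on (a) the weight is 84 less the opposing 1 gives net 83, which does reach 79, so (a) meets the standard; on (b) the weight is 83, ≥ 79, so (b) meets the standard.
  The applicant carries Stage I.1; the authority now bears the burden.
At Stage I.2 the authority must meet any credible evidence (weight is at least 8): on (c) the weight is 23, which does reach 8, so (c) meets the standard; on (d) the weight is 82 less the opposing 61 gives net 21, ≥ 8, so (d) meets the standard.
  Stage I.2 carried; the burden remains with the authority.
At Stage I.3 the authority must meet a preponderance (weight exceeds 49): on (e) the weight is 39, which does not exceed 49, so (e) does not meet the standard; on (f) the weight is 66 less the opposing 22 gives net 44, which does not exceed 49, so (f) does not meet the standard.
  The authority does not carry Stage I.3.
The applicant prevails on this issue.
— Issue II —
Stage II.1 — burden on applicant; standard: the balance of probabilities (weight is at least 48).
    (g): 69 − 16 = 53 ≥ 48 [met]
    (h): 56 ≥ 48 [met]
  Stage II.1 is satisfied; the onus moves to the authority.
Stage II.2 — burden on authority; standard: a clear and cogent showing (weight is at least 68).
    (i): 83 − 8 = 75 ≥ 68 [met]
  Stage II.2 is satisfied; the authority continues to bear the burden.
Stage II.3 — burden on authority; standard: the balance of probabilities (weight is at least 48).
    (j): 48 ≥ 48 [met]
    (k): 56 ≥ 48 [met]
  The authority carries the last stage.
All stages carried — the authority prevails on this issue.
— Issue III —
Stage III.1 — burden on applicant; standard: a preponderance (weight is at least 52).
    (l): 74 − 15 = 59 ≥ 52 [met]
  Stage III.1 is satisfied; the onus moves to the authority.
Stage III.2 — burden on authority; standard: a preponderance (weight is at least 52).
    (m): 81 − 28 = 53 ≥ 52 [met]
    (n): 52 ≥ 52 [met]
  Stage III.2 is satisfied; the authority continues to bear the burden.
Stage III.3 — burden on authority; standard: a clear and cogent showing (weight is at least 70).
    (o): 98 − 21 = 77 ≥ 70 [met]
  The authority carries the last stage.
All stages carried — the authority prevails on this issue.
Per-issue: Issue I → applicant; Issue II → authority; Issue III → authority. The applicant must prevail on a majority of issues; overall, the authority prevails.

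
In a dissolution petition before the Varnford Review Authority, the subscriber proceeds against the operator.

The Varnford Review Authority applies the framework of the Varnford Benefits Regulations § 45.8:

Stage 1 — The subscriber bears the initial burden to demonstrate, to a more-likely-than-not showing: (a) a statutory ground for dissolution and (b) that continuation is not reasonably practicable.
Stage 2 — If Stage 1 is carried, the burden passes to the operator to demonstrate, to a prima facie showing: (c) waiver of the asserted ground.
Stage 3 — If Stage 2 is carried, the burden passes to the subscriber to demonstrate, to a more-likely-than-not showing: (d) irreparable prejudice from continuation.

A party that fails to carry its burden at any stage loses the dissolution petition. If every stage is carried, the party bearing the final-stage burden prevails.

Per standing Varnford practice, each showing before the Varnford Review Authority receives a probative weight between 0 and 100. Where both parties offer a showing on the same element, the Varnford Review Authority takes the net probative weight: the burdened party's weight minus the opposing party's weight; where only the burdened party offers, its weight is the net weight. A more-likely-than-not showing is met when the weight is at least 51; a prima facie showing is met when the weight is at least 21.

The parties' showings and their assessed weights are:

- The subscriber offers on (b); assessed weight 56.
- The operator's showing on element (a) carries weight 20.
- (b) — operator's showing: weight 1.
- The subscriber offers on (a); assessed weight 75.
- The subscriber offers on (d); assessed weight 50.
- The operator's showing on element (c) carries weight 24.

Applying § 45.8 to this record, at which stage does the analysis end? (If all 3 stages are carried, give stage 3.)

Stage 1 (subscriber, a more-likely-than-not showing, weight is at least 51): (a) net 75−20=55 ≥ 51 — meets; (b) net 56−1=55 ≥ 51 — meets.
  All elements met. The burden passes to the operator.
Stage 2 (operator, a prima facie showing, weight is at least 21): (c) 24 ≥ 21 — meets.
  Stage 2 is satisfied; the onus moves to the subscriber.
Stage 3 (subscriber, a more-likely-than-not showing, weight is at least 51): (d) 50 < 51 — fails.
  The subscriber does not carry Stage 3.
So the operator prevails.

stage 3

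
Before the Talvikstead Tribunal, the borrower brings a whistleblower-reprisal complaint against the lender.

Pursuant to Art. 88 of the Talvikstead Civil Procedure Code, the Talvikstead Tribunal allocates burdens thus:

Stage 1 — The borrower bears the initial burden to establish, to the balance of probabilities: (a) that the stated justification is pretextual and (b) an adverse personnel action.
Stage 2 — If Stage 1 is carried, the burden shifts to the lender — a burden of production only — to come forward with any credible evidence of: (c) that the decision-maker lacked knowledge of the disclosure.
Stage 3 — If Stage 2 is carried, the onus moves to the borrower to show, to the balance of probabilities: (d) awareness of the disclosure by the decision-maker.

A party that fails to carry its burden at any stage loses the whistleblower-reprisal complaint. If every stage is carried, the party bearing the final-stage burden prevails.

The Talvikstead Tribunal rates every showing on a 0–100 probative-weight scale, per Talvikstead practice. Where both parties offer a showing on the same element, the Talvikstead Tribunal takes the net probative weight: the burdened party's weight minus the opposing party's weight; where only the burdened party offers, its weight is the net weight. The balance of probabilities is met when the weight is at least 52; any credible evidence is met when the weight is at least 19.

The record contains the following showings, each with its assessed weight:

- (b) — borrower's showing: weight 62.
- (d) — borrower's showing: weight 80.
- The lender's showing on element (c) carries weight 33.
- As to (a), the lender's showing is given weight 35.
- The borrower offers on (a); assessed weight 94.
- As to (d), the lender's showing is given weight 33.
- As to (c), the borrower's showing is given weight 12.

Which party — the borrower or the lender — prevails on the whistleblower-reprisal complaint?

Stage 1 — burden on borrower; standard: the balance of probabilities (weight is at least 52).
    (a): 94 − 35 = 59 ≥ 52 [met]
    (b): 62 ≥ 52 [met]
  Stage 1 is satisfied; the onus moves to the lender.
Stage 2 — burden on lender; standard: any credible evidence (weight is at least 19).
    (c): 33 − 12 = 21 ≥ 19 [met]
  The lender carries Stage 2; the borrower now bears the burden.
Stage 3 — burden on borrower; standard: the balance of probabilities (weight is at least 52).
    (d): 80 − 33 = 47 < 52 [not met]
  The borrower does not carry Stage 3.
So the lender prevails.

lender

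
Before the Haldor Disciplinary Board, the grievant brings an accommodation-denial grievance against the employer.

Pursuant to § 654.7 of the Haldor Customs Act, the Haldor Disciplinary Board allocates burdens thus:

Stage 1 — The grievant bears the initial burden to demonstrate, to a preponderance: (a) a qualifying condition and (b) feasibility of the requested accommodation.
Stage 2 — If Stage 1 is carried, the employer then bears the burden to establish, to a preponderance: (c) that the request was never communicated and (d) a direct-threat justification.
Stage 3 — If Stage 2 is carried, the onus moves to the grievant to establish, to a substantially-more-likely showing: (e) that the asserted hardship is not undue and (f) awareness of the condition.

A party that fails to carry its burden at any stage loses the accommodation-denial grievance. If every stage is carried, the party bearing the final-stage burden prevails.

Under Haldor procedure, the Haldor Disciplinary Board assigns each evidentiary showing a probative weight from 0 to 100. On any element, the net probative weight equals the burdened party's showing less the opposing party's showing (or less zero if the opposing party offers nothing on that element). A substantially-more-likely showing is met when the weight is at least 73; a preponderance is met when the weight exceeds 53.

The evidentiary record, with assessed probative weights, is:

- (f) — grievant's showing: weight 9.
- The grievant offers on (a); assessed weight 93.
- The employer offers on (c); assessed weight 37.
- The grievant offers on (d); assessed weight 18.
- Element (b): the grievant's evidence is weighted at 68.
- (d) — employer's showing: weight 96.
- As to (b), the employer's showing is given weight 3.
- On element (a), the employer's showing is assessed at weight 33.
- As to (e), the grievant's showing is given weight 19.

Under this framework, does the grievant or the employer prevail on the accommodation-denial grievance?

At Stage 1 the grievant must meet a preponderance (weight exceeds 53): on (a) the weight is 93 less the opposing 33 gives net 60, which does exceed 53, so (a) meets the standard; on (b) the weight is 68 less the opposing 3 gives net 65, > 53, so (b) meets the standard.
  Stage 1 is satisfied; the onus moves to the employer.
At Stage 2 the employer must meet a preponderance (weight exceeds 53): on (c) the weight is 37, ≤ 53, so (c) does not meet the standard; on (d) the weight is 96 less the opposing 18 gives net 78, > 53, so (d) meets the standard.
  Not every element is met, so the employer fails to carry Stage 2.
The analysis ends at Stage 2; the grievant prevails.

grievant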